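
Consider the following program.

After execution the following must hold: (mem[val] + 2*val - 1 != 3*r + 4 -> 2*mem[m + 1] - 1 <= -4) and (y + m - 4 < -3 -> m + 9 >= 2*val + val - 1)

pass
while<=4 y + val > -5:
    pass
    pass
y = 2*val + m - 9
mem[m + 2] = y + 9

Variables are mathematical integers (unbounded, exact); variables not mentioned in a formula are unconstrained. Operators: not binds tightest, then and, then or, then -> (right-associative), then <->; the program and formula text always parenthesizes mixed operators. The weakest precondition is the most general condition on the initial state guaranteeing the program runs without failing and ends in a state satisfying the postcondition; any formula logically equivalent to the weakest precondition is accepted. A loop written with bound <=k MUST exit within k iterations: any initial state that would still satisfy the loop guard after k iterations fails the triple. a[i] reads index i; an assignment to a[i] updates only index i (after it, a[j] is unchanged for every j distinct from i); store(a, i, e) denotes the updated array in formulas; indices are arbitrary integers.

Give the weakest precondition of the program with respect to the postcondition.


Working backward. After the program, the postcondition (mem[val] + 2*val - 1 != 3*r + 4 -> 2*mem[m + 1] - 1 <= -4) and (y + m - 4 < -3 -> m + 9 >= 2*val + val - 1) must hold; in canonical form it is (mem[val] + 2*val != 3*r + 5 -> 2*mem[m + 1] <= -3) and (m + y < 1 -> m >= 3*val - 10).
Before mem[m + 2] := y + 9: (store(mem, m + 2, y + 9)[val] + 2*val != 3*r + 5 -> 2*store(mem, m + 2, y + 9)[m + 1] <= -3) and (m + y < 1 -> m >= 3*val - 10)
Before y := 2*val + m - 9: (store(mem, m + 2, m + 2*val)[val] + 2*val != 3*r + 5 -> 2*store(mem, m + 2, m + 2*val)[m + 1] <= -3) and (2*m + 2*val < 10 -> m >= 3*val - 10)
Before the loop (bound <=4), unroll the exhaustion recursion (WP_0 = exit-now case; WP_j = one more guarded iteration, up to j = 4):
  WP_0: (not (val + y > -5)) and (store(mem, m + 2, m + 2*val)[val] + 2*val != 3*r + 5 -> 2*store(mem, m + 2, m + 2*val)[m + 1] <= -3) and (2*m + 2*val < 10 -> m >= 3*val - 10)
  WP_1: (val + y > -5 -> ((not (val + y > -5)) and (store(mem, m + 2, m + 2*val)[val] + 2*val != 3*r + 5 -> 2*store(mem, m + 2, m + 2*val)[m + 1] <= -3) and (2*m + 2*val < 10 -> m >= 3*val - 10))) and ((not (val + y > -5)) -> ((store(mem, m + 2, m + 2*val)[val] + 2*val != 3*r + 5 -> 2*store(mem, m + 2, m + 2*val)[m + 1] <= -3) and (2*m + 2*val < 10 -> m >= 3*val - 10)))
  WP_2: (val + y > -5 -> ((val + y > -5 -> ((not (val + y > -5)) and (store(mem, m + 2, m + 2*val)[val] + 2*val != 3*r + 5 -> 2*store(mem, m + 2, m + 2*val)[m + 1] <= -3) and (2*m + 2*val < 10 -> m >= 3*val - 10))) and ((not (val + y > -5)) -> ((store(mem, m + 2, m + 2*val)[val] + 2*val != 3*r + 5 -> 2*store(mem, m + 2, m + 2*val)[m + 1] <= -3) and (2*m + 2*val < 10 -> m >= 3*val - 10))))) and ((not (val + y > -5)) -> ((store(mem, m + 2, m + 2*val)[val] + 2*val != 3*r + 5 -> 2*store(mem, m + 2, m + 2*val)[m + 1] <= -3) and (2*m + 2*val < 10 -> m >= 3*val - 10)))
  WP_3: (val + y > -5 -> ((val + y > -5 -> ((val + y > -5 -> ((not (val + y > -5)) and (store(mem, m + 2, m + 2*val)[val] + 2*val != 3*r + 5 -> 2*store(mem, m + 2, m + 2*val)[m + 1] <= -3) and (2*m + 2*val < 10 -> m >= 3*val - 10))) and ((not (val + y > -5)) -> ((store(mem, m + 2, m + 2*val)[val] + 2*val != 3*r + 5 -> 2*store(mem, m + 2, m + 2*val)[m + 1] <= -3) and (2*m + 2*val < 10 -> m >= 3*val - 10))))) and ((not (val + y > -5)) -> ((store(mem, m + 2, m + 2*val)[val] + 2*val != 3*r + 5 -> 2*store(mem, m + 2, m + 2*val)[m + 1] <= -3) and (2*m + 2*val < 10 -> m >= 3*val - 10))))) and ((not (val + y > -5)) -> ((store(mem, m + 2, m + 2*val)[val] + 2*val != 3*r + 5 -> 2*store(mem, m + 2, m + 2*val)[m + 1] <= -3) and (2*m + 2*val < 10 -> m >= 3*val - 10)))
  WP_4: (val + y > -5 -> ((val + y > -5 -> ((val + y > -5 -> ((val + y > -5 -> ((not (val + y > -5)) and (store(mem, m + 2, m + 2*val)[val] + 2*val != 3*r + 5 -> 2*store(mem, m + 2, m + 2*val)[m + 1] <= -3) and (2*m + 2*val < 10 -> m >= 3*val - 10))) and ((not (val + y > -5)) -> ((store(mem, m + 2, m + 2*val)[val] + 2*val != 3*r + 5 -> 2*store(mem, m + 2, m + 2*val)[m + 1] <= -3) and (2*m + 2*val < 10 -> m >= 3*val - 10))))) and ((not (val + y > -5)) -> ((store(mem, m + 2, m + 2*val)[val] + 2*val != 3*r + 5 -> 2*store(mem, m + 2, m + 2*val)[m + 1] <= -3) and (2*m + 2*val < 10 -> m >= 3*val - 10))))) and ((not (val + y > -5)) -> ((store(mem, m + 2, m + 2*val)[val] + 2*val != 3*r + 5 -> 2*store(mem, m + 2, m + 2*val)[m + 1] <= -3) and (2*m + 2*val < 10 -> m >= 3*val - 10))))) and ((not (val + y > -5)) -> ((store(mem, m + 2, m + 2*val)[val] + 2*val != 3*r + 5 -> 2*store(mem, m + 2, m + 2*val)[m + 1] <= -3) and (2*m + 2*val < 10 -> m >= 3*val - 10)))
So before the loop: (val + y > -5 -> ((val + y > -5 -> ((val + y > -5 -> ((val + y > -5 -> ((not (val + y > -5)) and (store(mem, m + 2, m + 2*val)[val] + 2*val != 3*r + 5 -> 2*store(mem, m + 2, m + 2*val)[m + 1] <= -3) and (2*m + 2*val < 10 -> m >= 3*val - 10))) and ((not (val + y > -5)) -> ((store(mem, m + 2, m + 2*val)[val] + 2*val != 3*r + 5 -> 2*store(mem, m + 2, m + 2*val)[m + 1] <= -3) and (2*m + 2*val < 10 -> m >= 3*val - 10))))) and ((not (val + y > -5)) -> ((store(mem, m + 2, m + 2*val)[val] + 2*val != 3*r + 5 -> 2*store(mem, m + 2, m + 2*val)[m + 1] <= -3) and (2*m + 2*val < 10 -> m >= 3*val - 10))))) and ((not (val + y > -5)) -> ((store(mem, m + 2, m + 2*val)[val] + 2*val != 3*r + 5 -> 2*store(mem, m + 2, m + 2*val)[m + 1] <= -3) and (2*m + 2*val < 10 -> m >= 3*val - 10))))) and ((not (val + y > -5)) -> ((store(mem, m + 2, m + 2*val)[val] + 2*val != 3*r + 5 -> 2*store(mem, m + 2, m + 2*val)[m + 1] <= -3) and (2*m + 2*val < 10 -> m >= 3*val - 10)))
Before skip: (val + y > -5 -> ((val + y > -5 -> ((val + y > -5 -> ((val + y > -5 -> ((not (val + y > -5)) and (store(mem, m + 2, m + 2*val)[val] + 2*val != 3*r + 5 -> 2*store(mem, m + 2, m + 2*val)[m + 1] <= -3) and (2*m + 2*val < 10 -> m >= 3*val - 10))) and ((not (val + y > -5)) -> ((store(mem, m + 2, m + 2*val)[val] + 2*val != 3*r + 5 -> 2*store(mem, m + 2, m + 2*val)[m + 1] <= -3) and (2*m + 2*val < 10 -> m >= 3*val - 10))))) and ((not (val + y > -5)) -> ((store(mem, m + 2, m + 2*val)[val] + 2*val != 3*r + 5 -> 2*store(mem, m + 2, m + 2*val)[m + 1] <= -3) and (2*m + 2*val < 10 -> m >= 3*val - 10))))) and ((not (val + y > -5)) -> ((store(mem, m + 2, m + 2*val)[val] + 2*val != 3*r + 5 -> 2*store(mem, m + 2, m + 2*val)[m + 1] <= -3) and (2*m + 2*val < 10 -> m >= 3*val - 10))))) and ((not (val + y > -5)) -> ((store(mem, m + 2, m + 2*val)[val] + 2*val != 3*r + 5 -> 2*store(mem, m + 2, m + 2*val)[m + 1] <= -3) and (2*m + 2*val < 10 -> m >= 3*val - 10)))
Answer: WP = (val + y > -5 -> ((val + y > -5 -> ((val + y > -5 -> ((val + y > -5 -> ((not (val + y > -5)) and (store(mem, m + 2, m + 2*val)[val] + 2*val != 3*r + 5 -> 2*store(mem, m + 2, m + 2*val)[m + 1] <= -3) and (2*m + 2*val < 10 -> m >= 3*val - 10))) and ((not (val + y > -5)) -> ((store(mem, m + 2, m + 2*val)[val] + 2*val != 3*r + 5 -> 2*store(mem, m + 2, m + 2*val)[m + 1] <= -3) and (2*m + 2*val < 10 -> m >= 3*val - 10))))) and ((not (val + y > -5)) -> ((store(mem, m + 2, m + 2*val)[val] + 2*val != 3*r + 5 -> 2*store(mem, m + 2, m + 2*val)[m + 1] <= -3) and (2*m + 2*val < 10 -> m >= 3*val - 10))))) and ((not (val + y > -5)) -> ((store(mem, m + 2, m + 2*val)[val] + 2*val != 3*r + 5 -> 2*store(mem, m + 2, m + 2*val)[m + 1] <= -3) and (2*m + 2*val < 10 -> m >= 3*val - 10))))) and ((not (val + y > -5)) -> ((store(mem, m + 2, m + 2*val)[val] + 2*val != 3*r + 5 -> 2*store(mem, m + 2, m + 2*val)[m + 1] <= -3) and (2*m + 2*val < 10 -> m >= 3*val - 10)))


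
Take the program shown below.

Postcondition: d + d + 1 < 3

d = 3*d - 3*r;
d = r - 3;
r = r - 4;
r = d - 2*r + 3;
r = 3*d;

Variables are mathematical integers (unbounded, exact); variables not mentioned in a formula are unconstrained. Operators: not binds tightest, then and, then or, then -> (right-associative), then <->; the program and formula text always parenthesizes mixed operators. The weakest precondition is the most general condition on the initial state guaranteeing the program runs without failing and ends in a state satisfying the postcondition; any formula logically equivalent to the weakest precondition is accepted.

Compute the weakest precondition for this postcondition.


Working backward. After the program, the postcondition d + d + 1 < 3 must hold; in canonical form it is 2*d < 2.
Before r := 3*d: 2*d < 2
Before r := d - 2*r + 3: 2*d < 2
Before r := r - 4: 2*d < 2
Before d := r - 3: 2*r < 8
Before d := 3*d - 3*r: 2*r < 8
Answer: WP = 2*r < 8


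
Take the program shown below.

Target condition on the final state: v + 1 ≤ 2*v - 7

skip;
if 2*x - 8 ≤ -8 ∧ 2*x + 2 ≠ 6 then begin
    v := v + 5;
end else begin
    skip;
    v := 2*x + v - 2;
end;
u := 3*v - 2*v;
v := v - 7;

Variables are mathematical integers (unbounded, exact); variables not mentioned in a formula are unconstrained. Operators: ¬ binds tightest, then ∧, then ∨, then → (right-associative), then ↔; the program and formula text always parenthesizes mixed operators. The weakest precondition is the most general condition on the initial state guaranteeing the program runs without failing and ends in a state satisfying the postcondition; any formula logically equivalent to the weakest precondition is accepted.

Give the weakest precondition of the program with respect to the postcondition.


Working backward. After the program, the postcondition v + 1 ≤ 2*v - 7 must hold; in canonical form it is v ≥ 8.
Before v := v - 7: v ≥ 15
Before u := 3*v - 2*v: v ≥ 15
Then branch requires v ≥ 10; else branch requires v + 2*x ≥ 17.
Before the if: ((2*x ≤ 0 ∧ 2*x ≠ 4) → v ≥ 10) ∧ ((¬(2*x ≤ 0 ∧ 2*x ≠ 4)) → v + 2*x ≥ 17)
Before skip: ((2*x ≤ 0 ∧ 2*x ≠ 4) → v ≥ 10) ∧ ((¬(2*x ≤ 0 ∧ 2*x ≠ 4)) → v + 2*x ≥ 17)
Answer: WP = ((2*x ≤ 0 ∧ 2*x ≠ 4) → v ≥ 10) ∧ ((¬(2*x ≤ 0 ∧ 2*x ≠ 4)) → v + 2*x ≥ 17)


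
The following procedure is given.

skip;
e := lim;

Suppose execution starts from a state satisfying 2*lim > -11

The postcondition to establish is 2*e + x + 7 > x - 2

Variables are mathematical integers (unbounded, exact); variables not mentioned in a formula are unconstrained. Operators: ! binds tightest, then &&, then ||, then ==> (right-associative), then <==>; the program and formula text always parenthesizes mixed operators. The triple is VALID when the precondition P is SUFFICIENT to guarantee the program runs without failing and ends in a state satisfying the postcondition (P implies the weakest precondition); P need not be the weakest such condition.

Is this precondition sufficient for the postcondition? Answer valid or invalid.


Working backward. After the program, the postcondition 2*e + x + 7 > x - 2 must hold; in canonical form it is 2*e > -9.
Before e := lim: 2*lim > -9
Before skip: 2*lim > -9
The weakest precondition is 2*lim > -9.
Check whether 2*lim > -11 implies it.
Countermodel: at the initial state lim = -5, the precondition holds but the weakest precondition fails.
Answer: invalid


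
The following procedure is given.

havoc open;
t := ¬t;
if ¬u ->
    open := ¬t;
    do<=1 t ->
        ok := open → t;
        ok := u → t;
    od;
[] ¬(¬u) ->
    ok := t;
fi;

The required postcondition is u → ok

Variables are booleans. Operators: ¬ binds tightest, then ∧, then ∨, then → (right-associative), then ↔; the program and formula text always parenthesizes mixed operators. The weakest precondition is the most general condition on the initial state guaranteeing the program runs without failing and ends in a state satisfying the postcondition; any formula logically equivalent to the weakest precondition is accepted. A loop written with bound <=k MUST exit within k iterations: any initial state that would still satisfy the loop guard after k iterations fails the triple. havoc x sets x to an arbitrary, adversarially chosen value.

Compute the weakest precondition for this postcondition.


Working backward. After the program, u → ok must hold.
Then branch requires (t → ((¬t) ∧ (u → (u → t)))) ∧ ((¬t) → (u → ok)); else branch requires u → t.
Before the if: ((¬u) → ((t → ((¬t) ∧ (u → (u → t)))) ∧ ((¬t) → (u → ok)))) ∧ (u → (u → t))
Before t := ¬t: ((¬u) → (((¬t) → (t ∧ (u → (u → (¬t))))) ∧ (t → (u → ok)))) ∧ (u → (u → (¬t)))
Before havoc open: ((¬u) → (((¬t) → (t ∧ (u → (u → (¬t))))) ∧ (t → (u → ok)))) ∧ (u → (u → (¬t)))
Answer: WP = ((¬u) → (((¬t) → (t ∧ (u → (u → (¬t))))) ∧ (t → (u → ok)))) ∧ (u → (u → (¬t)))


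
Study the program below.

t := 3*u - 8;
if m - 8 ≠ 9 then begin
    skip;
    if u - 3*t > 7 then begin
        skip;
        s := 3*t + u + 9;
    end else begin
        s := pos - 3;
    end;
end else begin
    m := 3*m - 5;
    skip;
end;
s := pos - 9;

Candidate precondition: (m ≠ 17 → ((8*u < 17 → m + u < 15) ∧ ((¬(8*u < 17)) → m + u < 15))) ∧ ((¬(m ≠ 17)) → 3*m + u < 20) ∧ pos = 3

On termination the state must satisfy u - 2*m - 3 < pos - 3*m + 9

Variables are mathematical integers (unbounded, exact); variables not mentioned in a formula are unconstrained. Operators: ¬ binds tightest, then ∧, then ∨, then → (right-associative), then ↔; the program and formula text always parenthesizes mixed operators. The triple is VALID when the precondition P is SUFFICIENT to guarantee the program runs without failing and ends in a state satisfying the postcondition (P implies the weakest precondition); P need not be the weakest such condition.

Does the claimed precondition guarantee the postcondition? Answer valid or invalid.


Working backward. After the program, the postcondition u - 2*m - 3 < pos - 3*m + 9 must hold; in canonical form it is m + u < pos + 12.
Before s := pos - 9: m + u < pos + 12
Then branch requires (u > 3*t + 7 → m + u < pos + 12) ∧ ((¬(u > 3*t + 7)) → m + u < pos + 12); else branch requires 3*m + u < pos + 17.
Before the if: (m ≠ 17 → ((u > 3*t + 7 → m + u < pos + 12) ∧ ((¬(u > 3*t + 7)) → m + u < pos + 12))) ∧ ((¬(m ≠ 17)) → 3*m + u < pos + 17)
Before t := 3*u - 8: (m ≠ 17 → ((8*u < 17 → m + u < pos + 12) ∧ ((¬(8*u < 17)) → m + u < pos + 12))) ∧ ((¬(m ≠ 17)) → 3*m + u < pos + 17)
The weakest precondition is (m ≠ 17 → ((8*u < 17 → m + u < pos + 12) ∧ ((¬(8*u < 17)) → m + u < pos + 12))) ∧ ((¬(m ≠ 17)) → 3*m + u < pos + 17).
Check whether (m ≠ 17 → ((8*u < 17 → m + u < 15) ∧ ((¬(8*u < 17)) → m + u < 15))) ∧ ((¬(m ≠ 17)) → 3*m + u < 20) ∧ pos = 3 implies it.
Every state satisfying the precondition satisfies the weakest precondition: the implication holds.
Answer: valid


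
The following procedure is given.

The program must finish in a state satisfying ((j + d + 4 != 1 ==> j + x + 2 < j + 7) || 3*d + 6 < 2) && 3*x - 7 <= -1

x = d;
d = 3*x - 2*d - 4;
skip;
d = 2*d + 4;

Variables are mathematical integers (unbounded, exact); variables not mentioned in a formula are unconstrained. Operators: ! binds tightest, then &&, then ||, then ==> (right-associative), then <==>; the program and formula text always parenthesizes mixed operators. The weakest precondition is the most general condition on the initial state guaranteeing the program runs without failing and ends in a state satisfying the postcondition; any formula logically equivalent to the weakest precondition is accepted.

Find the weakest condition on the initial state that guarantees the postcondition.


Working backward. After the program, the postcondition ((j + d + 4 != 1 ==> j + x + 2 < j + 7) || 3*d + 6 < 2) && 3*x - 7 <= -1 must hold; in canonical form it is ((d + j != -3 ==> x < 5) || 3*d < -4) && 3*x <= 6.
Before d := 2*d + 4: ((2*d + j != -7 ==> x < 5) || 6*d < -16) && 3*x <= 6
Before skip: ((2*d + j != -7 ==> x < 5) || 6*d < -16) && 3*x <= 6
Before d := 3*x - 2*d - 4: ((j + 6*x != 4*d + 1 ==> x < 5) || 18*x < 12*d + 8) && 3*x <= 6
Before x := d: ((2*d + j != 1 ==> d < 5) || 6*d < 8) && 3*d <= 6
Answer: WP = ((2*d + j != 1 ==> d < 5) || 6*d < 8) && 3*d <= 6


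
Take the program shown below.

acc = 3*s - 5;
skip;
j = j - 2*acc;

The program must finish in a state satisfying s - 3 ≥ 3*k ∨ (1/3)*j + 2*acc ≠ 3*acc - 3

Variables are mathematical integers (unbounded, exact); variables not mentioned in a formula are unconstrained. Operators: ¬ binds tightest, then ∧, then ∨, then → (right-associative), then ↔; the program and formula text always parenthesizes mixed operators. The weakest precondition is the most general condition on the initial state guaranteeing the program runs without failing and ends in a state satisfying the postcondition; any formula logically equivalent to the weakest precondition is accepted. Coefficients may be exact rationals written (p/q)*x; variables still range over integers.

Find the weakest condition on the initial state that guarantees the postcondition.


Working backward. After the program, the postcondition s - 3 ≥ 3*k ∨ (1/3)*j + 2*acc ≠ 3*acc - 3 must hold; in canonical form it is s ≥ 3*k + 3 ∨ (1/3)*j ≠ acc - 3.
Before j := j - 2*acc: s ≥ 3*k + 3 ∨ (1/3)*j ≠ (5/3)*acc - 3
Before skip: s ≥ 3*k + 3 ∨ (1/3)*j ≠ (5/3)*acc - 3
Before acc := 3*s - 5: s ≥ 3*k + 3 ∨ (1/3)*j ≠ 5*s - 34/3
Answer: WP = s ≥ 3*k + 3 ∨ (1/3)*j ≠ 5*s - 34/3


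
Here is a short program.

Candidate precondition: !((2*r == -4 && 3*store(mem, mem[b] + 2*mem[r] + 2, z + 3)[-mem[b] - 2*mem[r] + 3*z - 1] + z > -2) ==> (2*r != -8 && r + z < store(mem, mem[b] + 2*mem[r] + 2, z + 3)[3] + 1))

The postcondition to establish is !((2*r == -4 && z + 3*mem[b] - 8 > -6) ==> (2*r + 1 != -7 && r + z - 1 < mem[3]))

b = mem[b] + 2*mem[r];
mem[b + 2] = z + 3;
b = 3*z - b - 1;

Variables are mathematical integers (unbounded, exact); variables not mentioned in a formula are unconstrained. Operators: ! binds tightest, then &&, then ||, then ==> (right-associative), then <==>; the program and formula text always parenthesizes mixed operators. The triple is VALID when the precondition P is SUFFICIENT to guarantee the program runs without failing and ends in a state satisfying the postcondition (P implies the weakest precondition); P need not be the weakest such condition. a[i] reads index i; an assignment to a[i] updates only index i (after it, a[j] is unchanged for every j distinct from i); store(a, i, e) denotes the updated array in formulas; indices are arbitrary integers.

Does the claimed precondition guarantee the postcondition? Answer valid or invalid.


Working backward. After the program, the postcondition !((2*r == -4 && z + 3*mem[b] - 8 > -6) ==> (2*r + 1 != -7 && r + z - 1 < mem[3])) must hold; in canonical form it is !((2*r == -4 && 3*mem[b] + z > 2) ==> (2*r != -8 && r + z < mem[3] + 1)).
Before b := 3*z - b - 1: !((2*r == -4 && 3*mem[-b + 3*z - 1] + z > 2) ==> (2*r != -8 && r + z < mem[3] + 1))
Before mem[b + 2] := z + 3: !((2*r == -4 && 3*store(mem, b + 2, z + 3)[-b + 3*z - 1] + z > 2) ==> (2*r != -8 && r + z < store(mem, b + 2, z + 3)[3] + 1))
Before b := mem[b] + 2*mem[r]: !((2*r == -4 && 3*store(mem, mem[b] + 2*mem[r] + 2, z + 3)[-mem[b] - 2*mem[r] + 3*z - 1] + z > 2) ==> (2*r != -8 && r + z < store(mem, mem[b] + 2*mem[r] + 2, z + 3)[3] + 1))
The weakest precondition is !((2*r == -4 && 3*store(mem, mem[b] + 2*mem[r] + 2, z + 3)[-mem[b] - 2*mem[r] + 3*z - 1] + z > 2) ==> (2*r != -8 && r + z < store(mem, mem[b] + 2*mem[r] + 2, z + 3)[3] + 1)).
Check whether !((2*r == -4 && 3*store(mem, mem[b] + 2*mem[r] + 2, z + 3)[-mem[b] - 2*mem[r] + 3*z - 1] + z > -2) ==> (2*r != -8 && r + z < store(mem, mem[b] + 2*mem[r] + 2, z + 3)[3] + 1)) implies it.
Countermodel: at the initial state b = 6, mem = {[-3] = 0, [-2] = 1, [3] = -3, [4] = 5, [6] = 0, elsewhere 5}, r = -2, z = 0, the precondition holds but the weakest precondition fails.
Answer: invalid


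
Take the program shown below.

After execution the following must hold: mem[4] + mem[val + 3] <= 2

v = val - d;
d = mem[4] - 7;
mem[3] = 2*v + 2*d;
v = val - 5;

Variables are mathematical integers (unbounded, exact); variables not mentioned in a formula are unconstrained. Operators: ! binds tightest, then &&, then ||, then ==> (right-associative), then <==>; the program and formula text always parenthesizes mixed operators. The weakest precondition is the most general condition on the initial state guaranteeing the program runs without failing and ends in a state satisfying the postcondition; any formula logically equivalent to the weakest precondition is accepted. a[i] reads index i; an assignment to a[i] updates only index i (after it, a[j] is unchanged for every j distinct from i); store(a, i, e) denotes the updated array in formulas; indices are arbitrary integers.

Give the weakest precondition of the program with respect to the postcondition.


Working backward. After the program, the postcondition mem[4] + mem[val + 3] <= 2 must hold; in canonical form it is mem[val + 3] + mem[4] <= 2.
Before v := val - 5: mem[val + 3] + mem[4] <= 2
Before mem[3] := 2*v + 2*d: mem[4] + store(mem, 3, 2*d + 2*v)[val + 3] <= 2
Before d := mem[4] - 7: mem[4] + store(mem, 3, 2*mem[4] + 2*v - 14)[val + 3] <= 2
Before v := val - d: mem[4] + store(mem, 3, 2*mem[4] - 2*d + 2*val - 14)[val + 3] <= 2
Answer: WP = mem[4] + store(mem, 3, 2*mem[4] - 2*d + 2*val - 14)[val + 3] <= 2


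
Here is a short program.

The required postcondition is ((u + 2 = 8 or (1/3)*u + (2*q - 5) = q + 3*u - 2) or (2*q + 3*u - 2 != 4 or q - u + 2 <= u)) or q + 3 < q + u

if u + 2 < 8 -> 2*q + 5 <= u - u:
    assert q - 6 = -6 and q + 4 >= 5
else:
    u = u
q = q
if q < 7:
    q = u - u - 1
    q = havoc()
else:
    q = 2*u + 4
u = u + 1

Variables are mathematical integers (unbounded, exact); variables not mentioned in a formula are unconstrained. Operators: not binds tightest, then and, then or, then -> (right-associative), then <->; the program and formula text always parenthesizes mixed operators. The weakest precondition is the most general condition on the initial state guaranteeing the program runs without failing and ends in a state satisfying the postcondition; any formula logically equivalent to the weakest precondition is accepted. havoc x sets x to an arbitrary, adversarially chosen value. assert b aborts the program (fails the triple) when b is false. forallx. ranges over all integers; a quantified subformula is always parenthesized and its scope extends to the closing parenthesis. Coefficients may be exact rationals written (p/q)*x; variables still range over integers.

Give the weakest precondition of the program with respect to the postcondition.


Working backward. After the program, the postcondition ((u + 2 = 8 or (1/3)*u + (2*q - 5) = q + 3*u - 2) or (2*q + 3*u - 2 != 4 or q - u + 2 <= u)) or q + 3 < q + u must hold; in canonical form it is u = 6 or q = (8/3)*u + 3 or 2*q + 3*u != 6 or q <= 2*u - 2 or u > 3.
Before u := u + 1: u = 5 or q = (8/3)*u + 17/3 or 2*q + 3*u != 3 or q <= 2*u or u > 2
Then branch requires forall q_1. (u = 5 or q_1 = (8/3)*u + 17/3 or 2*q_1 + 3*u != 3 or q_1 <= 2*u or u > 2); else branch requires u = 5 or (2/3)*u = -5/3 or 7*u != -5 or u > 2.
Before the if: (q < 7 -> (forall q_1. (u = 5 or q_1 = (8/3)*u + 17/3 or 2*q_1 + 3*u != 3 or q_1 <= 2*u or u > 2))) and ((not (q < 7)) -> (u = 5 or (2/3)*u = -5/3 or 7*u != -5 or u > 2))
Before q := q: (q < 7 -> (forall q_1. (u = 5 or q_1 = (8/3)*u + 17/3 or 2*q_1 + 3*u != 3 or q_1 <= 2*u or u > 2))) and ((not (q < 7)) -> (u = 5 or (2/3)*u = -5/3 or 7*u != -5 or u > 2))
Then branch requires q = 0 and q >= 1 and (q < 7 -> (forall q_1. (u = 5 or q_1 = (8/3)*u + 17/3 or 2*q_1 + 3*u != 3 or q_1 <= 2*u or u > 2))) and ((not (q < 7)) -> (u = 5 or (2/3)*u = -5/3 or 7*u != -5 or u > 2)); else branch requires (q < 7 -> (forall q_1. (u = 5 or q_1 = (8/3)*u + 17/3 or 2*q_1 + 3*u != 3 or q_1 <= 2*u or u > 2))) and ((not (q < 7)) -> (u = 5 or (2/3)*u = -5/3 or 7*u != -5 or u > 2)).
Before the if: ((u < 6 -> 2*q <= -5) -> (q = 0 and q >= 1 and (q < 7 -> (forall q_1. (u = 5 or q_1 = (8/3)*u + 17/3 or 2*q_1 + 3*u != 3 or q_1 <= 2*u or u > 2))) and ((not (q < 7)) -> (u = 5 or (2/3)*u = -5/3 or 7*u != -5 or u > 2)))) and ((not (u < 6 -> 2*q <= -5)) -> ((q < 7 -> (forall q_1. (u = 5 or q_1 = (8/3)*u + 17/3 or 2*q_1 + 3*u != 3 or q_1 <= 2*u or u > 2))) and ((not (q < 7)) -> (u = 5 or (2/3)*u = -5/3 or 7*u != -5 or u > 2))))
Answer: WP = ((u < 6 -> 2*q <= -5) -> (q = 0 and q >= 1 and (q < 7 -> (forall q_1. (u = 5 or q_1 = (8/3)*u + 17/3 or 2*q_1 + 3*u != 3 or q_1 <= 2*u or u > 2))) and ((not (q < 7)) -> (u = 5 or (2/3)*u = -5/3 or 7*u != -5 or u > 2)))) and ((not (u < 6 -> 2*q <= -5)) -> ((q < 7 -> (forall q_1. (u = 5 or q_1 = (8/3)*u + 17/3 or 2*q_1 + 3*u != 3 or q_1 <= 2*u or u > 2))) and ((not (q < 7)) -> (u = 5 or (2/3)*u = -5/3 or 7*u != -5 or u > 2))))


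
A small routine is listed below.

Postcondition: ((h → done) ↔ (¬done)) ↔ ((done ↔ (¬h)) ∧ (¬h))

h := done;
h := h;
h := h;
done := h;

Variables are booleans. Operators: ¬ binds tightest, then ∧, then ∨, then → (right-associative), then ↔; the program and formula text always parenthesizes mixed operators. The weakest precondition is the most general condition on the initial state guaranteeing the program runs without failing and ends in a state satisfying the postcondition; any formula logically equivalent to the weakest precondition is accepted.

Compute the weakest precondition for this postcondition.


Working backward. After the program, ((h → done) ↔ (¬done)) ↔ ((done ↔ (¬h)) ∧ (¬h)) must hold.
Before done := h: (¬h) ↔ ((h ↔ (¬h)) ∧ (¬h))
Before h := h: (¬h) ↔ ((h ↔ (¬h)) ∧ (¬h))
Before h := h: (¬h) ↔ ((h ↔ (¬h)) ∧ (¬h))
Before h := done: (¬done) ↔ ((done ↔ (¬done)) ∧ (¬done))
Answer: WP = (¬done) ↔ ((done ↔ (¬done)) ∧ (¬done))


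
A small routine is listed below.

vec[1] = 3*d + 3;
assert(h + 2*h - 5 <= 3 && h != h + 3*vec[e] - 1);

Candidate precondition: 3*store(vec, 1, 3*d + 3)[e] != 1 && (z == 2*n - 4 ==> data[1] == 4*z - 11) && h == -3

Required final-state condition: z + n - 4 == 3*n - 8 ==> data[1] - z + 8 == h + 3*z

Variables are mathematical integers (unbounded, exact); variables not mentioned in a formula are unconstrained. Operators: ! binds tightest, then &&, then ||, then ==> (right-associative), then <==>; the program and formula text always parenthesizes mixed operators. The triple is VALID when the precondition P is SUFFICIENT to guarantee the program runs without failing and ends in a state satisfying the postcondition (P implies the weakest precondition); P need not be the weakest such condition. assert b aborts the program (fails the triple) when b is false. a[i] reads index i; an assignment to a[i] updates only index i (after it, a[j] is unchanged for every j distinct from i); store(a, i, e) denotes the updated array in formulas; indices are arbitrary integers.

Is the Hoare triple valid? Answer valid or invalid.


Working backward. After the program, the postcondition z + n - 4 == 3*n - 8 ==> data[1] - z + 8 == h + 3*z must hold; in canonical form it is z == 2*n - 4 ==> data[1] == h + 4*z - 8.
Before assert h + 2*h - 5 <= 3 && h != h + 3*vec[e] - 1: 3*h <= 8 && 3*vec[e] != 1 && (z == 2*n - 4 ==> data[1] == h + 4*z - 8)
Before vec[1] := 3*d + 3: 3*h <= 8 && 3*store(vec, 1, 3*d + 3)[e] != 1 && (z == 2*n - 4 ==> data[1] == h + 4*z - 8)
The weakest precondition is 3*h <= 8 && 3*store(vec, 1, 3*d + 3)[e] != 1 && (z == 2*n - 4 ==> data[1] == h + 4*z - 8).
Check whether 3*store(vec, 1, 3*d + 3)[e] != 1 && (z == 2*n - 4 ==> data[1] == 4*z - 11) && h == -3 implies it.
Every state satisfying the precondition satisfies the weakest precondition: the implication holds.
Answer: valid


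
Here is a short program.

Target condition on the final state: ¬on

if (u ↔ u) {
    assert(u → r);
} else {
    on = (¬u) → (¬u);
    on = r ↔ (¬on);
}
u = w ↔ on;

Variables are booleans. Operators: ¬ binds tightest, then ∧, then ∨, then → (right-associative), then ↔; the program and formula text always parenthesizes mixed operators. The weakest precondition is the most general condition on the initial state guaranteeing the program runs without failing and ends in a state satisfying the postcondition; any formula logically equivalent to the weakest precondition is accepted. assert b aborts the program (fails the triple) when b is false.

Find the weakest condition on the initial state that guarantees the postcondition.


Working backward. After the program, ¬on must hold.
Before u := w ↔ on: ¬on
Then branch requires (u → r) ∧ (¬on); else branch requires r.
Before the if: (u → r) ∧ (¬on)
Answer: WP = (u → r) ∧ (¬on)


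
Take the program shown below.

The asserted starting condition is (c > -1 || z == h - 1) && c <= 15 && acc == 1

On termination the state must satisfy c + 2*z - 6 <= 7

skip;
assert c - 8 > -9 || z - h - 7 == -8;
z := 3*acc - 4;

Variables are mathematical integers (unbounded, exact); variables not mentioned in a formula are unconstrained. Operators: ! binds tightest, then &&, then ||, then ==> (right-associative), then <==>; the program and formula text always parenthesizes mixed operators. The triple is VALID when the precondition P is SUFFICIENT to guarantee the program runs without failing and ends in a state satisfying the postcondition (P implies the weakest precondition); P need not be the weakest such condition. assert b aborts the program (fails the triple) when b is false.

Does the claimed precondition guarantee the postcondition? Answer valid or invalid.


Working backward. After the program, the postcondition c + 2*z - 6 <= 7 must hold; in canonical form it is c + 2*z <= 13.
Before z := 3*acc - 4: 6*acc + c <= 21
Before assert c - 8 > -9 || z - h - 7 == -8: (c > -1 || z == h - 1) && 6*acc + c <= 21
Before skip: (c > -1 || z == h - 1) && 6*acc + c <= 21
The weakest precondition is (c > -1 || z == h - 1) && 6*acc + c <= 21.
Check whether (c > -1 || z == h - 1) && c <= 15 && acc == 1 implies it.
Every state satisfying the precondition satisfies the weakest precondition: the implication holds.
Answer: valid


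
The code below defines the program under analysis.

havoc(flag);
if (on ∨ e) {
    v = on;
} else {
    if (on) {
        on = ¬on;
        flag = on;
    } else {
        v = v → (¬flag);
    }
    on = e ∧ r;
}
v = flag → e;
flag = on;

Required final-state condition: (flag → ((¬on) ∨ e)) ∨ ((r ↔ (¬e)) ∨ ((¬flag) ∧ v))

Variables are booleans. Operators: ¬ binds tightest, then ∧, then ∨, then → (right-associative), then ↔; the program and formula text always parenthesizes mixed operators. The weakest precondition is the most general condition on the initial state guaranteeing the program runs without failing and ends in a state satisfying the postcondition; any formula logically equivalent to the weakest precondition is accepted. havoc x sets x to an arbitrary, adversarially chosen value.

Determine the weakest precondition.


Working backward. After the program, the postcondition (flag → ((¬on) ∨ e)) ∨ ((r ↔ (¬e)) ∨ ((¬flag) ∧ v)) must hold; in canonical form it is (flag → ((¬on) ∨ e)) ∨ (r ↔ (¬e)) ∨ ((¬flag) ∧ v).
Before flag := on: (on → ((¬on) ∨ e)) ∨ (r ↔ (¬e)) ∨ ((¬on) ∧ v)
Before v := flag → e: (on → ((¬on) ∨ e)) ∨ (r ↔ (¬e)) ∨ ((¬on) ∧ (flag → e))
Then branch requires (on → ((¬on) ∨ e)) ∨ (r ↔ (¬e)) ∨ ((¬on) ∧ (flag → e)); else branch requires (on → (((e ∧ r) → ((¬(e ∧ r)) ∨ e)) ∨ (r ↔ (¬e)) ∨ ((¬(e ∧ r)) ∧ ((¬on) → e)))) ∧ ((¬on) → (((e ∧ r) → ((¬(e ∧ r)) ∨ e)) ∨ (r ↔ (¬e)) ∨ ((¬(e ∧ r)) ∧ (flag → e)))).
Before the if: ((on ∨ e) → ((on → ((¬on) ∨ e)) ∨ (r ↔ (¬e)) ∨ ((¬on) ∧ (flag → e)))) ∧ ((¬(on ∨ e)) → ((on → (((e ∧ r) → ((¬(e ∧ r)) ∨ e)) ∨ (r ↔ (¬e)) ∨ ((¬(e ∧ r)) ∧ ((¬on) → e)))) ∧ ((¬on) → (((e ∧ r) → ((¬(e ∧ r)) ∨ e)) ∨ (r ↔ (¬e)) ∨ ((¬(e ∧ r)) ∧ (flag → e))))))
Before havoc flag: ((on ∨ e) → ((on → ((¬on) ∨ e)) ∨ (r ↔ (¬e)) ∨ ((¬on) ∧ e))) ∧ ((¬(on ∨ e)) → ((on → (((e ∧ r) → ((¬(e ∧ r)) ∨ e)) ∨ (r ↔ (¬e)) ∨ ((¬(e ∧ r)) ∧ ((¬on) → e)))) ∧ ((¬on) → (((e ∧ r) → ((¬(e ∧ r)) ∨ e)) ∨ (r ↔ (¬e)) ∨ ((¬(e ∧ r)) ∧ e))))) ∧ ((on ∨ e) → ((on → ((¬on) ∨ e)) ∨ (r ↔ (¬e)) ∨ (¬on))) ∧ ((¬(on ∨ e)) → ((on → (((e ∧ r) → ((¬(e ∧ r)) ∨ e)) ∨ (r ↔ (¬e)) ∨ ((¬(e ∧ r)) ∧ ((¬on) → e)))) ∧ ((¬on) → (((e ∧ r) → ((¬(e ∧ r)) ∨ e)) ∨ (r ↔ (¬e)) ∨ (¬(e ∧ r))))))
Answer: WP = ((on ∨ e) → ((on → ((¬on) ∨ e)) ∨ (r ↔ (¬e)) ∨ ((¬on) ∧ e))) ∧ ((¬(on ∨ e)) → ((on → (((e ∧ r) → ((¬(e ∧ r)) ∨ e)) ∨ (r ↔ (¬e)) ∨ ((¬(e ∧ r)) ∧ ((¬on) → e)))) ∧ ((¬on) → (((e ∧ r) → ((¬(e ∧ r)) ∨ e)) ∨ (r ↔ (¬e)) ∨ ((¬(e ∧ r)) ∧ e))))) ∧ ((on ∨ e) → ((on → ((¬on) ∨ e)) ∨ (r ↔ (¬e)) ∨ (¬on))) ∧ ((¬(on ∨ e)) → ((on → (((e ∧ r) → ((¬(e ∧ r)) ∨ e)) ∨ (r ↔ (¬e)) ∨ ((¬(e ∧ r)) ∧ ((¬on) → e)))) ∧ ((¬on) → (((e ∧ r) → ((¬(e ∧ r)) ∨ e)) ∨ (r ↔ (¬e)) ∨ (¬(e ∧ r))))))


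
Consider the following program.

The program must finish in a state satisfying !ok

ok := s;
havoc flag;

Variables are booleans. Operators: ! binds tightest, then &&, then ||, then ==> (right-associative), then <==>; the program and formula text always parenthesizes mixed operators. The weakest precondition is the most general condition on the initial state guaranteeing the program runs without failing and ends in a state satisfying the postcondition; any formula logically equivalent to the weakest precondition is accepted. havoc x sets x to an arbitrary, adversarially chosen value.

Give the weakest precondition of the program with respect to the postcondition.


Working backward. After the program, !ok must hold.
Before havoc flag: !ok
Before ok := s: !s
Answer: WP = !s


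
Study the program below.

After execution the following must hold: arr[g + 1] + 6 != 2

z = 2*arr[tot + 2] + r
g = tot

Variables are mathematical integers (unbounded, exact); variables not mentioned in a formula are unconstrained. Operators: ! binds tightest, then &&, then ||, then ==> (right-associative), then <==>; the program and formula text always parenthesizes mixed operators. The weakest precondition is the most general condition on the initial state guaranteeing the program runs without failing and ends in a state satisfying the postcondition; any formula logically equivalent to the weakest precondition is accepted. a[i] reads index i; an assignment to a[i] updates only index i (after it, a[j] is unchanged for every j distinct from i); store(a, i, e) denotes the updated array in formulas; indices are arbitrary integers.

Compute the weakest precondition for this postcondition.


Working backward. After the program, the postcondition arr[g + 1] + 6 != 2 must hold; in canonical form it is arr[g + 1] != -4.
Before g := tot: arr[tot + 1] != -4
Before z := 2*arr[tot + 2] + r: arr[tot + 1] != -4
Answer: WP = arr[tot + 1] != -4


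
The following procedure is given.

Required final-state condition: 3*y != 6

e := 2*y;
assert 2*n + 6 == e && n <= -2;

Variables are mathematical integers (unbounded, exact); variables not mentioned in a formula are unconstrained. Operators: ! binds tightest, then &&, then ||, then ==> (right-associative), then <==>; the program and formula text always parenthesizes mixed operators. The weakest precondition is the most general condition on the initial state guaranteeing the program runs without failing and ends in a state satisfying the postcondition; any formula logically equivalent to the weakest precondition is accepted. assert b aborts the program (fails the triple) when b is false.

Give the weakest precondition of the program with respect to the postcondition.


Working backward. After the program, 3*y != 6 must hold.
Before assert 2*n + 6 == e && n <= -2: 2*n == e - 6 && n <= -2 && 3*y != 6
Before e := 2*y: 2*n == 2*y - 6 && n <= -2 && 3*y != 6
Answer: WP = 2*n == 2*y - 6 && n <= -2 && 3*y != 6


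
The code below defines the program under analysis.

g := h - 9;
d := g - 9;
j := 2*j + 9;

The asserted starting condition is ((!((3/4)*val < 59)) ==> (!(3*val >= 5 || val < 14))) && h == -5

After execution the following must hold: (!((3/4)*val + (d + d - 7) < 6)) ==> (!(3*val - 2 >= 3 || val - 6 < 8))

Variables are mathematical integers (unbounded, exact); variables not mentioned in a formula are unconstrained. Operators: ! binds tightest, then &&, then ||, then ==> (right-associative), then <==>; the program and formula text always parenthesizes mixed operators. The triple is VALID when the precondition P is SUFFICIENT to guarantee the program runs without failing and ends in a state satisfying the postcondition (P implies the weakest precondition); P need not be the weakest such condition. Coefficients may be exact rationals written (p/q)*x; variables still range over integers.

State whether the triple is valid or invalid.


Working backward. After the program, the postcondition (!((3/4)*val + (d + d - 7) < 6)) ==> (!(3*val - 2 >= 3 || val - 6 < 8)) must hold; in canonical form it is (!(2*d + (3/4)*val < 13)) ==> (!(3*val >= 5 || val < 14)).
Before j := 2*j + 9: (!(2*d + (3/4)*val < 13)) ==> (!(3*val >= 5 || val < 14))
Before d := g - 9: (!(2*g + (3/4)*val < 31)) ==> (!(3*val >= 5 || val < 14))
Before g := h - 9: (!(2*h + (3/4)*val < 49)) ==> (!(3*val >= 5 || val < 14))
The weakest precondition is (!(2*h + (3/4)*val < 49)) ==> (!(3*val >= 5 || val < 14)).
Check whether ((!((3/4)*val < 59)) ==> (!(3*val >= 5 || val < 14))) && h == -5 implies it.
Every state satisfying the precondition satisfies the weakest precondition: the implication holds.
Answer: valid


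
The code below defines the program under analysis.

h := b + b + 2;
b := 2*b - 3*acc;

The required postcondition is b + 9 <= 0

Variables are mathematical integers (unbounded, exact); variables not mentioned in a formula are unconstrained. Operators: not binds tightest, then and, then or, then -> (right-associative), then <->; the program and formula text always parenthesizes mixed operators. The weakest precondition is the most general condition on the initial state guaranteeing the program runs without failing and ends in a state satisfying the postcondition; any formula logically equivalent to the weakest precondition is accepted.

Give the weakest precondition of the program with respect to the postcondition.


Working backward. After the program, the postcondition b + 9 <= 0 must hold; in canonical form it is b <= -9.
Before b := 2*b - 3*acc: 2*b <= 3*acc - 9
Before h := b + b + 2: 2*b <= 3*acc - 9
Answer: WP = 2*b <= 3*acc - 9


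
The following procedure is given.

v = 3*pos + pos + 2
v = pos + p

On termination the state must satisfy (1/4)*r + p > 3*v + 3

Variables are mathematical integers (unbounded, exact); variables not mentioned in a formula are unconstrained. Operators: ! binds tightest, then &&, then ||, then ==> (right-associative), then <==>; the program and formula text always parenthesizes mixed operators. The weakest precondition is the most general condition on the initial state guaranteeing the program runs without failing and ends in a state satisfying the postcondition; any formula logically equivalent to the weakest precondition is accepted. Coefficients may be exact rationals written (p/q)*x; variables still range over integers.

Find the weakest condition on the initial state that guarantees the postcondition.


Working backward. After the program, the postcondition (1/4)*r + p > 3*v + 3 must hold; in canonical form it is p + (1/4)*r > 3*v + 3.
Before v := pos + p: (1/4)*r > 2*p + 3*pos + 3
Before v := 3*pos + pos + 2: (1/4)*r > 2*p + 3*pos + 3
Answer: WP = (1/4)*r > 2*p + 3*pos + 3


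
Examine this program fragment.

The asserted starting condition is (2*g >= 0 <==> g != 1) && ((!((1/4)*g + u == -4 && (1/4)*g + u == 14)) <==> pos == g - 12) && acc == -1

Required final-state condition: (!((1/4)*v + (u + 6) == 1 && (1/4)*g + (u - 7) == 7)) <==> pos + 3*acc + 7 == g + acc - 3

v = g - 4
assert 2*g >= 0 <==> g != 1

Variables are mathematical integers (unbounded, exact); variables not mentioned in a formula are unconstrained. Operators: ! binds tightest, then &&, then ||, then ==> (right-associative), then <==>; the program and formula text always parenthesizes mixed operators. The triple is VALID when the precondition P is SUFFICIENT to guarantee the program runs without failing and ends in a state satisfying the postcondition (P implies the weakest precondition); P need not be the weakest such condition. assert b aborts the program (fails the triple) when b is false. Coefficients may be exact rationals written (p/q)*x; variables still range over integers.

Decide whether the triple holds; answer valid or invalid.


Working backward. After the program, the postcondition (!((1/4)*v + (u + 6) == 1 && (1/4)*g + (u - 7) == 7)) <==> pos + 3*acc + 7 == g + acc - 3 must hold; in canonical form it is (!(u + (1/4)*v == -5 && (1/4)*g + u == 14)) <==> 2*acc + pos == g - 10.
Before assert 2*g >= 0 <==> g != 1: (2*g >= 0 <==> g != 1) && ((!(u + (1/4)*v == -5 && (1/4)*g + u == 14)) <==> 2*acc + pos == g - 10)
Before v := g - 4: (2*g >= 0 <==> g != 1) && ((!((1/4)*g + u == -4 && (1/4)*g + u == 14)) <==> 2*acc + pos == g - 10)
The weakest precondition is (2*g >= 0 <==> g != 1) && ((!((1/4)*g + u == -4 && (1/4)*g + u == 14)) <==> 2*acc + pos == g - 10).
Check whether (2*g >= 0 <==> g != 1) && ((!((1/4)*g + u == -4 && (1/4)*g + u == 14)) <==> pos == g - 12) && acc == -1 implies it.
Countermodel: at the initial state acc = -1, g = 0, pos = -12, u = 0, the precondition holds but the weakest precondition fails.
Answer: invalid
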